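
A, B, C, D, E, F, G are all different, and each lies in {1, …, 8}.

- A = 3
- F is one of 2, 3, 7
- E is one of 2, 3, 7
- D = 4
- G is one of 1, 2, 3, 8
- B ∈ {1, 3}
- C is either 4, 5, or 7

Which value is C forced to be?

A's domain is down to {3}, so A = 3. Eliminate 3 elsewhere: B, E, F, G.
B must be 1 (only option left). Eliminate 1 elsewhere: G.
That leaves D = 4. Eliminate 4 elsewhere: C.
The 4 still-open variables together cover exactly {2, 5, 7, 8} — 4 values for 4 variables — and 5 appears only in C's list, so C = 5.

5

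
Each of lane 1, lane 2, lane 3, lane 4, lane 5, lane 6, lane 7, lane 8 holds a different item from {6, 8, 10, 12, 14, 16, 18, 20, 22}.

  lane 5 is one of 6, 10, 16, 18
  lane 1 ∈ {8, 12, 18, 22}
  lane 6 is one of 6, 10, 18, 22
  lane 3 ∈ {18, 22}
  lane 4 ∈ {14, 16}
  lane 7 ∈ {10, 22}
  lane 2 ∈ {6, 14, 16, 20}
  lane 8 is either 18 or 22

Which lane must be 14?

lane 3 and lane 8 share exactly the 2 values {18, 22}; by pigeonhole those values go to them, so strike 18, 22 from lane 1, lane 5, lane 6, lane 7.
lane 7 has just one choice, so lane 7 = 10. So lane 5, lane 6 can't be 10.
That leaves lane 6 = 6. Remove 6 from lane 2, lane 5.
lane 5 must be 16 (only option left). So lane 2, lane 4 can't be 16.
So 14 goes to lane 4.

lane 4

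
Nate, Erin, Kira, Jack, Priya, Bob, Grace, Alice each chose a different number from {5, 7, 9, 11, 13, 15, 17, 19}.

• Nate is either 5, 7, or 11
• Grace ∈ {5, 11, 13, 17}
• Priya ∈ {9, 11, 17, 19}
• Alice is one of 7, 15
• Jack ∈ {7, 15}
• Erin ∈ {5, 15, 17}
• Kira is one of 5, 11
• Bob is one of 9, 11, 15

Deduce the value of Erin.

17

Among the 8 variables, 13 fits only Grace (and all 8 values in {5, 7, 9, 11, 13, 15, 17, 19} must be used), so Grace = 13.
The 7 still-open variables together cover exactly {5, 7, 9, 11, 15, 17, 19} — 7 values for 7 variables — and 19 appears only in Priya's list, so Priya = 19.
Among the 6 still-open variables, 9 fits only Bob (and all 6 values in {5, 7, 9, 11, 15, 17} must be used), so Bob = 9.
The 5 still-open variables draw from only 5 values {5, 7, 11, 15, 17}, so each is used; only Erin can be 17, hence Erin = 17.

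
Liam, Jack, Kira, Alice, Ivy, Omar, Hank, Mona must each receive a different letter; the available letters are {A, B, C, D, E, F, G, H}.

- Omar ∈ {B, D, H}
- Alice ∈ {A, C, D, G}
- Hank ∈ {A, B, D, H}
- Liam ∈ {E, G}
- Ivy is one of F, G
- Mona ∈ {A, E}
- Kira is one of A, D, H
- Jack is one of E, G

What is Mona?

A

Among the 8 variables, C fits only Alice (and all 8 values in {A, B, C, D, E, F, G, H} must be used), so Alice = C.
Among the 7 still-open variables, F fits only Ivy (and all 7 values in {A, B, D, E, F, G, H} must be used), so Ivy = F.
Liam and Jack share exactly the 2 values {E, G}; by pigeonhole those values go to them, so strike E, G from Mona.
So Mona = A.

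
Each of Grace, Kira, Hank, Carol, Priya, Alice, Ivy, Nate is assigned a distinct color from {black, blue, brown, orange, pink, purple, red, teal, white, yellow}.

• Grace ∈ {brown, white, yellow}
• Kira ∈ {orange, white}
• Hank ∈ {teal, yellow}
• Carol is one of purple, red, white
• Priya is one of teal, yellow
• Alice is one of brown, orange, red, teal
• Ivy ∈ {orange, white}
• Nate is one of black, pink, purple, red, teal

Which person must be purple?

Carol

Kira and Ivy share exactly the 2 values {orange, white}; by pigeonhole those values go to them, so strike orange, white from Grace, Carol, Alice.
The 2 variables Hank and Priya are confined to {teal, yellow}, which locks those values in; drop them from Grace, Alice, Nate.
Grace's domain is down to {brown}, so Grace = brown. Eliminate brown elsewhere: Alice.
Alice's domain is down to {red}, so Alice = red. Eliminate red elsewhere: Carol, Nate.
So purple goes to Carol.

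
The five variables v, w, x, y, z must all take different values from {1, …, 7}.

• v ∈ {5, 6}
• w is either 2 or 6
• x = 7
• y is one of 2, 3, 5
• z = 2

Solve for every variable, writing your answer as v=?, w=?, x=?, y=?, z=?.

v=5, w=6, x=7, y=3, z=2

x has just one choice, so x = 7.
z's domain is down to {2}, so z = 2. Eliminate 2 elsewhere: w, y.
w has just one choice, so w = 6. Remove 6 from v.
v has just one choice, so v = 5. Strike 5 from y.
y's domain is down to {3}, so y = 3.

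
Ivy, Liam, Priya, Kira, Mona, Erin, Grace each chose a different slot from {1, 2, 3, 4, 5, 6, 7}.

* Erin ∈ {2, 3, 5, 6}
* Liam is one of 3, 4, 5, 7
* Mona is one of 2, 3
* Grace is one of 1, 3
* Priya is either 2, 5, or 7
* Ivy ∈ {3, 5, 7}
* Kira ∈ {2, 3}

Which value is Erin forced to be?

The 7 variables together cover exactly {1, 2, 3, 4, 5, 6, 7} — 7 values for 7 variables — and 1 appears only in Grace's list, so Grace = 1.
The 6 still-open variables draw from only 6 values {2, 3, 4, 5, 6, 7}, so each is used; only Liam can be 4, hence Liam = 4.
The 5 still-open variables together cover exactly {2, 3, 5, 6, 7} — 5 values for 5 variables — and 6 appears only in Erin's list, so Erin = 6.

6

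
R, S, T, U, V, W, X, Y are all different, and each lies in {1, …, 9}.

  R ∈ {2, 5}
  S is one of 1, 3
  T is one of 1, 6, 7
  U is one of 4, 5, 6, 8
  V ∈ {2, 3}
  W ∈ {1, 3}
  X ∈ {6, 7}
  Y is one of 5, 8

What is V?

2

The 8 variables together cover exactly {1, 2, 3, 4, 5, 6, 7, 8} — 8 values for 8 variables — and 4 appears only in U's list, so U = 4.
The 7 still-open variables together cover exactly {1, 2, 3, 5, 6, 7, 8} — 7 values for 7 variables — and 8 appears only in Y's list, so Y = 8.
Among the 6 still-open variables, 5 fits only R (and all 6 values in {1, 2, 3, 5, 6, 7} must be used), so R = 5.
Among the 5 still-open variables, 2 fits only V (and all 5 values in {1, 2, 3, 6, 7} must be used), so V = 2.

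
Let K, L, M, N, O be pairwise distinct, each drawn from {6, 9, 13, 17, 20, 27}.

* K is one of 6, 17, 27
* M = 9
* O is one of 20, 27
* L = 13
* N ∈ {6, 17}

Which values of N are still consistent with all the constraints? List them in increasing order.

6, 17

L has just one choice, so L = 13.
That leaves M = 9.
No further eliminations apply; N can still be any of 6, 17.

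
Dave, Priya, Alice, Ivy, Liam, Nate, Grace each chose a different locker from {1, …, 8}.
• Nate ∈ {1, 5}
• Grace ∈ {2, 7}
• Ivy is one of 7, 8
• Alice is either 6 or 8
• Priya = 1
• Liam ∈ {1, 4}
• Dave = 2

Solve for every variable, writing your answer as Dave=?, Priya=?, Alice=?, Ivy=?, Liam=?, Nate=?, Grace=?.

Dave has just one choice, so Dave = 2. Remove 2 from Grace.
Priya has just one choice, so Priya = 1. So Liam, Nate can't be 1.
That leaves Liam = 4.
Nate must be 5 (only option left).
Grace must be 7 (only option left). Strike 7 from Ivy.
Ivy's domain is down to {8}, so Ivy = 8. Remove 8 from Alice.
Alice has just one choice, so Alice = 6.

Dave=2, Priya=1, Alice=6, Ivy=8, Liam=4, Nate=5, Grace=7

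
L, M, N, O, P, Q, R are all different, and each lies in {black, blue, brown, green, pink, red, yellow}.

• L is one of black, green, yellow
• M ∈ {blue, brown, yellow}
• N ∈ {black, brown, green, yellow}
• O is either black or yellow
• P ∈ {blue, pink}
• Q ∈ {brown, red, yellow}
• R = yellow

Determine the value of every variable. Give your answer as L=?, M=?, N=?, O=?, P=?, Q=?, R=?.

L=green, M=blue, N=brown, O=black, P=pink, Q=red, R=yellow

R's domain is down to {yellow}, so R = yellow. Eliminate yellow elsewhere: L, M, N, O, Q.
O's domain is down to {black}, so O = black. Remove black from L, N.
L must be green (only option left). Eliminate green elsewhere: N.
That leaves N = brown. Eliminate brown elsewhere: M, Q.
That leaves Q = red.
M must be blue (only option left). Eliminate blue elsewhere: P.
That leaves P = pink.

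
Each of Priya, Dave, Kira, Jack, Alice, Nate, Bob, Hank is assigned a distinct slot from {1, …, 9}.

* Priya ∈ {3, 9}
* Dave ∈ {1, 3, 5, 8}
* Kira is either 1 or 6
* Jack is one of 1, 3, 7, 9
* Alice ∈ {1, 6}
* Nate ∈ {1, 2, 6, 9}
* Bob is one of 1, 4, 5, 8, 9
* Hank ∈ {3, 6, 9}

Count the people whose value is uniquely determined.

2

The 2 variables Kira and Alice are confined to {1, 6}, which locks those values in; drop them from Dave, Jack, Nate, Bob, Hank.
Priya and Hank share exactly the 2 values {3, 9}; by pigeonhole those values go to them, so strike 3, 9 from Dave, Jack, Nate, Bob.
Jack's domain is down to {7}, so Jack = 7.
Nate must be 2 (only option left).
Determined: Jack=7, Nate=2. The other people each still have more than one consistent value. That makes 2.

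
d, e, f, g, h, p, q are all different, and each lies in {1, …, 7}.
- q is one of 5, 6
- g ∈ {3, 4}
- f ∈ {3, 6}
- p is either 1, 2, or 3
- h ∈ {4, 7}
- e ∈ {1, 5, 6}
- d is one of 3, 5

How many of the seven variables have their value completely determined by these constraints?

The 7 variables together cover exactly {1, 2, 3, 4, 5, 6, 7} — 7 values for 7 variables — and 2 appears only in p's list, so p = 2.
The 6 still-open variables together cover exactly {1, 3, 4, 5, 6, 7} — 6 values for 6 variables — and 1 appears only in e's list, so e = 1.
The 5 still-open variables draw from only 5 values {3, 4, 5, 6, 7}, so each is used; only h can be 7, hence h = 7.
Among the 4 still-open variables, 4 fits only g (and all 4 values in {3, 4, 5, 6} must be used), so g = 4.
Determined: e=1, g=4, h=7, p=2. The other variables each still have more than one consistent value. That makes 4.

4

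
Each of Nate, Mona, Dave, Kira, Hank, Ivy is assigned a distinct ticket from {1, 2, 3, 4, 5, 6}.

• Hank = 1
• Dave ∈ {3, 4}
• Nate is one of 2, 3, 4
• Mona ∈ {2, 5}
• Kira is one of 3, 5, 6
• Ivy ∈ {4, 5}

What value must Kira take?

Hank must be 1 (only option left).
The 5 still-open variables together cover exactly {2, 3, 4, 5, 6} — 5 values for 5 variables — and 6 appears only in Kira's list, so Kira = 6.

6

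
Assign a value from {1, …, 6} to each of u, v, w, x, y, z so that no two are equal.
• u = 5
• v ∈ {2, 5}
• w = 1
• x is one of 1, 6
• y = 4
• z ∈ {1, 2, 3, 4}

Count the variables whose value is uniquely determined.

6

u's domain is down to {5}, so u = 5. So v can't be 5.
v's domain is down to {2}, so v = 2. Eliminate 2 elsewhere: z.
w's domain is down to {1}, so w = 1. Strike 1 from x, z.
That leaves x = 6.
y's domain is down to {4}, so y = 4. Remove 4 from z.
That leaves z = 3.
Every variable is fixed: u=5, v=2, w=1, x=6, y=4, z=3. That makes 6.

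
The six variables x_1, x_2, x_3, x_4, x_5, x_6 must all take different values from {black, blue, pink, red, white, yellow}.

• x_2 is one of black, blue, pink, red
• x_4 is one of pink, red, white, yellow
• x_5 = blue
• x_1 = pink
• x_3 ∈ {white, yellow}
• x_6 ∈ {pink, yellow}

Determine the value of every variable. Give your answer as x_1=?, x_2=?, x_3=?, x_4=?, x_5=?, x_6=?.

x_1=pink, x_2=black, x_3=white, x_4=red, x_5=blue, x_6=yellow

x_1 has just one choice, so x_1 = pink. So x_2, x_4, x_6 can't be pink.
x_5 must be blue (only option left). So x_2 can't be blue.
x_6's domain is down to {yellow}, so x_6 = yellow. So x_3, x_4 can't be yellow.
That leaves x_3 = white. Remove white from x_4.
x_4's domain is down to {red}, so x_4 = red. Remove red from x_2.
x_2 has just one choice, so x_2 = black.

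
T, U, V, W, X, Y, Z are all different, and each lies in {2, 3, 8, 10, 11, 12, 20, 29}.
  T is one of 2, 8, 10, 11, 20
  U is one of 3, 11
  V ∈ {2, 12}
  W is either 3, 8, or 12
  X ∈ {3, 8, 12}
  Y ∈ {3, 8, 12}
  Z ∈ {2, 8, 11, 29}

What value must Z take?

29

The 3 variables W, X, Y are confined to {3, 8, 12}, which locks those values in; drop them from T, U, V, Z.
U must be 11 (only option left). Strike 11 from T, Z.
V must be 2 (only option left). Strike 2 from T, Z.
So Z = 29.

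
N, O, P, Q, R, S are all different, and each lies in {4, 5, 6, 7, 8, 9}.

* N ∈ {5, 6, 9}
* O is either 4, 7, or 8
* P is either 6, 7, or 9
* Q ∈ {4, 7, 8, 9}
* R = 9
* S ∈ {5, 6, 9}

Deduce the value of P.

7

R has just one choice, so R = 9. Remove 9 from N, P, Q, S.
N and S share exactly the 2 values {5, 6}; by pigeonhole those values go to them, so strike 5, 6 from P.
So P = 7.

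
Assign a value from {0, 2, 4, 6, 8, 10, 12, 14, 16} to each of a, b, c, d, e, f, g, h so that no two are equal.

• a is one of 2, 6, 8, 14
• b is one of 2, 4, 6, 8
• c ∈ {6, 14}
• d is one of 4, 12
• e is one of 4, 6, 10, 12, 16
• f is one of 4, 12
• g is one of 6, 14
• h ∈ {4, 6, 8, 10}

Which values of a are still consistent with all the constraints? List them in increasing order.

Among the 8 variables, 16 fits only e (and all 8 values in {2, 4, 6, 8, 10, 12, 14, 16} must be used), so e = 16.
Among the 7 still-open variables, 10 fits only h (and all 7 values in {2, 4, 6, 8, 10, 12, 14} must be used), so h = 10.
c and g share exactly the 2 values {6, 14}; by pigeonhole those values go to them, so strike 6, 14 from a, b.
d and f share exactly the 2 values {4, 12}; by pigeonhole those values go to them, so strike 4, 12 from b.
No further eliminations apply; a can still be any of 2, 8.

2, 8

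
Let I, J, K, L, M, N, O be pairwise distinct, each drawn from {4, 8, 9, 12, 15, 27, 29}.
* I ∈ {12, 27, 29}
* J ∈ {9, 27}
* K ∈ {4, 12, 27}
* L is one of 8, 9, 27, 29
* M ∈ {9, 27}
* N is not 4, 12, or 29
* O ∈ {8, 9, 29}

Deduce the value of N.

15

The 7 variables together cover exactly {4, 8, 9, 12, 15, 27, 29} — 7 values for 7 variables — and 4 appears only in K's list, so K = 4.
The 6 still-open variables together cover exactly {8, 9, 12, 15, 27, 29} — 6 values for 6 variables — and 12 appears only in I's list, so I = 12.
Among the 5 still-open variables, 15 fits only N (and all 5 values in {8, 9, 15, 27, 29} must be used), so N = 15.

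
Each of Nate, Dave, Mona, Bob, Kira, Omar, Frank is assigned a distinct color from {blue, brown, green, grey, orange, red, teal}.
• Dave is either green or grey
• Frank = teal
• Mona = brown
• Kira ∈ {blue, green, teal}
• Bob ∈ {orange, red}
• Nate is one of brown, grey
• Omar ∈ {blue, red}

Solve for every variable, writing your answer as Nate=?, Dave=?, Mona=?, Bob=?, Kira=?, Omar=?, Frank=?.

Nate=grey, Dave=green, Mona=brown, Bob=orange, Kira=blue, Omar=red, Frank=teal

Mona has just one choice, so Mona = brown. Remove brown from Nate.
That leaves Frank = teal. Eliminate teal elsewhere: Kira.
Nate's domain is down to {grey}, so Nate = grey. Remove grey from Dave.
Dave has just one choice, so Dave = green. Eliminate green elsewhere: Kira.
Kira must be blue (only option left). So Omar can't be blue.
Omar has just one choice, so Omar = red. Eliminate red elsewhere: Bob.
Bob has just one choice, so Bob = orange.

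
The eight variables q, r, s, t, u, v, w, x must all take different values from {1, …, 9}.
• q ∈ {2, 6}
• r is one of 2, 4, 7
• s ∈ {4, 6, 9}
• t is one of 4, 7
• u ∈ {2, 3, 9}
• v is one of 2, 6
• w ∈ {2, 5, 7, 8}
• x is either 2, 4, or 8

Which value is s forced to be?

9

The 8 variables together cover exactly {2, 3, 4, 5, 6, 7, 8, 9} — 8 values for 8 variables — and 3 appears only in u's list, so u = 3.
Among the 7 still-open variables, 5 fits only w (and all 7 values in {2, 4, 5, 6, 7, 8, 9} must be used), so w = 5.
Among the 6 still-open variables, 8 fits only x (and all 6 values in {2, 4, 6, 7, 8, 9} must be used), so x = 8.
The 5 still-open variables draw from only 5 values {2, 4, 6, 7, 9}, so each is used; only s can be 9, hence s = 9.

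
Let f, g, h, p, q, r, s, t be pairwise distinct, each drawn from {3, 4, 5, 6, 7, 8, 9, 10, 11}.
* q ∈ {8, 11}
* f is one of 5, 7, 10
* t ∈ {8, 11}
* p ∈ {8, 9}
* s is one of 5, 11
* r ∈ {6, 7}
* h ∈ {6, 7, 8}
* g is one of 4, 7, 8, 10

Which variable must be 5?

s

The 8 variables draw from only 8 values {4, 5, 6, 7, 8, 9, 10, 11}, so each is used; only g can be 4, hence g = 4.
Among the 7 still-open variables, 9 fits only p (and all 7 values in {5, 6, 7, 8, 9, 10, 11} must be used), so p = 9.
The 6 still-open variables together cover exactly {5, 6, 7, 8, 10, 11} — 6 values for 6 variables — and 10 appears only in f's list, so f = 10.
The 5 still-open variables draw from only 5 values {5, 6, 7, 8, 11}, so each is used; only s can be 5, hence s = 5.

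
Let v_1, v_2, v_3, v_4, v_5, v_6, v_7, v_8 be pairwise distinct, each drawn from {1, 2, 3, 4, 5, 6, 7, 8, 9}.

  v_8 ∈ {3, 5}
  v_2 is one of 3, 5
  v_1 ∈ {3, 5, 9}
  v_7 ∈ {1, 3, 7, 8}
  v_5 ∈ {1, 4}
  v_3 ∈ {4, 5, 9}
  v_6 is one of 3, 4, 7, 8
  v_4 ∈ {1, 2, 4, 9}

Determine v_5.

1

The 8 variables together cover exactly {1, 2, 3, 4, 5, 7, 8, 9} — 8 values for 8 variables — and 2 appears only in v_4's list, so v_4 = 2.
v_2 and v_8 between them cover only {3, 5} — a naked pair. Remove those values from v_1, v_3, v_6, v_7.
That leaves v_1 = 9. Strike 9 from v_3.
v_3's domain is down to {4}, so v_3 = 4. Eliminate 4 elsewhere: v_5, v_6.
So v_5 = 1.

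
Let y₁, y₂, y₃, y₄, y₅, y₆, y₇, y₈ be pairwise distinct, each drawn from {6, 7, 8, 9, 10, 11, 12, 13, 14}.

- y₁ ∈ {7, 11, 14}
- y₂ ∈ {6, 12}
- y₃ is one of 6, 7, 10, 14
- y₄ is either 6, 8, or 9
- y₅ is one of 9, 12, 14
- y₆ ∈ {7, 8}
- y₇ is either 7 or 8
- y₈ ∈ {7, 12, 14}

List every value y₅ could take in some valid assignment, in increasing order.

9, 12, 14

Among the 8 variables, 10 fits only y₃ (and all 8 values in {6, 7, 8, 9, 10, 11, 12, 14} must be used), so y₃ = 10.
Among the 7 still-open variables, 11 fits only y₁ (and all 7 values in {6, 7, 8, 9, 11, 12, 14} must be used), so y₁ = 11.
y₆ and y₇ share exactly the 2 values {7, 8}; by pigeonhole those values go to them, so strike 7, 8 from y₄, y₈.
No further eliminations apply; y₅ can still be any of 9, 12, 14.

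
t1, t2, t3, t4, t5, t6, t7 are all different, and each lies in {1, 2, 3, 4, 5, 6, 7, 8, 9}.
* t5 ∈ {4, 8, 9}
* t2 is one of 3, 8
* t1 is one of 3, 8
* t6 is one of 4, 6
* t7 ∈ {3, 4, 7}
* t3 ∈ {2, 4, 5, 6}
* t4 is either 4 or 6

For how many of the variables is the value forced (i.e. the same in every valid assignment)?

The 2 variables t1 and t2 are confined to {3, 8}, which locks those values in; drop them from t5, t7.
t4 and t6 between them cover only {4, 6} — a naked pair. Remove those values from t3, t5, t7.
That leaves t5 = 9.
t7 has just one choice, so t7 = 7.
Determined: t5=9, t7=7. The other variables each still have more than one consistent value. That makes 2.

2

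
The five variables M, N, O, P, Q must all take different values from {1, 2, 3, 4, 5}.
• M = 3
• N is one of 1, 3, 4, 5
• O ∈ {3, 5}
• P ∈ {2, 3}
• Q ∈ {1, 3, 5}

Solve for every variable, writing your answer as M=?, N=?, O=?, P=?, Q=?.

M has just one choice, so M = 3. So N, O, P, Q can't be 3.
O has just one choice, so O = 5. Eliminate 5 elsewhere: N, Q.
P's domain is down to {2}, so P = 2.
Q must be 1 (only option left). Eliminate 1 elsewhere: N.
N has just one choice, so N = 4.

M=3, N=4, O=5, P=2, Q=1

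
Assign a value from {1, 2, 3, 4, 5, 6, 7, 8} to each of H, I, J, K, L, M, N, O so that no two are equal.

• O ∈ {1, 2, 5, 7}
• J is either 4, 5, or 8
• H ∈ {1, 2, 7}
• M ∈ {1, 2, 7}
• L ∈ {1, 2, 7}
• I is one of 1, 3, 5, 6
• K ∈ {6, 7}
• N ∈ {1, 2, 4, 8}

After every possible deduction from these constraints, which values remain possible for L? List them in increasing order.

1, 2, 7

Among the 8 variables, 3 fits only I (and all 8 values in {1, 2, 3, 4, 5, 6, 7, 8} must be used), so I = 3.
Among the 7 still-open variables, 6 fits only K (and all 7 values in {1, 2, 4, 5, 6, 7, 8} must be used), so K = 6.
H, L, M between them cover only {1, 2, 7} — a naked triple. Remove those values from N, O.
O has just one choice, so O = 5. Strike 5 from J.
No further eliminations apply; L can still be any of 1, 2, 7.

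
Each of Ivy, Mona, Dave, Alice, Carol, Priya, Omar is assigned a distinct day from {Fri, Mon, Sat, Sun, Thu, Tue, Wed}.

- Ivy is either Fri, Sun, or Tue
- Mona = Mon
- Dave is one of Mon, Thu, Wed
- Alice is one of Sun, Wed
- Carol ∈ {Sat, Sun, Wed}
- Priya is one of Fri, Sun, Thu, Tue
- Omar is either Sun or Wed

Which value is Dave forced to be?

Thu

Mona has just one choice, so Mona = Mon. Remove Mon from Dave.
The 6 still-open variables together cover exactly {Fri, Sat, Sun, Thu, Tue, Wed} — 6 values for 6 variables — and Sat appears only in Carol's list, so Carol = Sat.
The 2 variables Alice and Omar are confined to {Sun, Wed}, which locks those values in; drop them from Ivy, Dave, Priya.
So Dave = Thu.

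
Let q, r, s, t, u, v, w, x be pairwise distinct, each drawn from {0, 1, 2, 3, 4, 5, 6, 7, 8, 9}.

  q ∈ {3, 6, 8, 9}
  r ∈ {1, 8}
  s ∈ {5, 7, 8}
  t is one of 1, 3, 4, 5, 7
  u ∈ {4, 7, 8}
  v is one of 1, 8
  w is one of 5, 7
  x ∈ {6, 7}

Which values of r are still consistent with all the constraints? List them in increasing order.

1, 8

Among the 8 variables, 9 fits only q (and all 8 values in {1, 3, 4, 5, 6, 7, 8, 9} must be used), so q = 9.
The 7 still-open variables draw from only 7 values {1, 3, 4, 5, 6, 7, 8}, so each is used; only t can be 3, hence t = 3.
The 6 still-open variables draw from only 6 values {1, 4, 5, 6, 7, 8}, so each is used; only u can be 4, hence u = 4.
The 5 still-open variables together cover exactly {1, 5, 6, 7, 8} — 5 values for 5 variables — and 6 appears only in x's list, so x = 6.
r and v between them cover only {1, 8} — a naked pair. Remove those values from s.
No further eliminations apply; r can still be any of 1, 8.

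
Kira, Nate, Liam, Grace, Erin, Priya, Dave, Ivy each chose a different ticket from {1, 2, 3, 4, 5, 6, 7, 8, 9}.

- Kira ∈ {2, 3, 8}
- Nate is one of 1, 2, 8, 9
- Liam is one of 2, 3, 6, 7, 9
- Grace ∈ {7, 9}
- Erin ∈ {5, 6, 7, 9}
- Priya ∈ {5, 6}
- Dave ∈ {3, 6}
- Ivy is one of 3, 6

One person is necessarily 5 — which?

Priya

Among the 8 variables, 1 fits only Nate (and all 8 values in {1, 2, 3, 5, 6, 7, 8, 9} must be used), so Nate = 1.
Among the 7 still-open variables, 8 fits only Kira (and all 7 values in {2, 3, 5, 6, 7, 8, 9} must be used), so Kira = 8.
Among the 6 still-open variables, 2 fits only Liam (and all 6 values in {2, 3, 5, 6, 7, 9} must be used), so Liam = 2.
The 2 variables Dave and Ivy are confined to {3, 6}, which locks those values in; drop them from Erin, Priya.
So 5 goes to Priya.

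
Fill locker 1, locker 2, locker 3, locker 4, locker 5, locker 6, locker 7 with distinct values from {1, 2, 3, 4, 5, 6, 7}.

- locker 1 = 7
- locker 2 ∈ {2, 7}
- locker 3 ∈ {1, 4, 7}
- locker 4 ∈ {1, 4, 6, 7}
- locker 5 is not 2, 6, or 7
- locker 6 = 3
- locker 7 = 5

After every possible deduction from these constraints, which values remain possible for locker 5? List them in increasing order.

1, 4

locker 1 has just one choice, so locker 1 = 7. Remove 7 from locker 2, locker 3, locker 4.
locker 2's domain is down to {2}, so locker 2 = 2.
locker 6 has just one choice, so locker 6 = 3. Strike 3 from locker 5.
locker 7 has just one choice, so locker 7 = 5. Strike 5 from locker 5.
Among the 3 still-open variables, 6 fits only locker 4 (and all 3 values in {1, 4, 6} must be used), so locker 4 = 6.
No further eliminations apply; locker 5 can still be any of 1, 4.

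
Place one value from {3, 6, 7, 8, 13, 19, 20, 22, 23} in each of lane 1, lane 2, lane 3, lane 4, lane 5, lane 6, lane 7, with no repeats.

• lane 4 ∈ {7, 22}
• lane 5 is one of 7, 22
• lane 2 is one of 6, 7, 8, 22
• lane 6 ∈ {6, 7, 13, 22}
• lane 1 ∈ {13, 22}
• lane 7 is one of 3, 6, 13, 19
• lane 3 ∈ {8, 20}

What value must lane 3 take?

lane 4 and lane 5 between them cover only {7, 22} — a naked pair. Remove those values from lane 1, lane 2, lane 6.
lane 1's domain is down to {13}, so lane 1 = 13. Remove 13 from lane 6, lane 7.
lane 6 has just one choice, so lane 6 = 6. Remove 6 from lane 2, lane 7.
lane 2's domain is down to {8}, so lane 2 = 8. Strike 8 from lane 3.
So lane 3 = 20.

20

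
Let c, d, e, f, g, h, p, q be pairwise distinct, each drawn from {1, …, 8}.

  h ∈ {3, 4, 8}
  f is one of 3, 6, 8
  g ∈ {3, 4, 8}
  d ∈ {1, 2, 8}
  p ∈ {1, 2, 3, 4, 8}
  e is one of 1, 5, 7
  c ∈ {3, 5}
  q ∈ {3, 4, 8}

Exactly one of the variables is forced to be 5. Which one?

c

The 8 variables draw from only 8 values {1, 2, 3, 4, 5, 6, 7, 8}, so each is used; only f can be 6, hence f = 6.
Among the 7 still-open variables, 7 fits only e (and all 7 values in {1, 2, 3, 4, 5, 7, 8} must be used), so e = 7.
The 6 still-open variables draw from only 6 values {1, 2, 3, 4, 5, 8}, so each is used; only c can be 5, hence c = 5.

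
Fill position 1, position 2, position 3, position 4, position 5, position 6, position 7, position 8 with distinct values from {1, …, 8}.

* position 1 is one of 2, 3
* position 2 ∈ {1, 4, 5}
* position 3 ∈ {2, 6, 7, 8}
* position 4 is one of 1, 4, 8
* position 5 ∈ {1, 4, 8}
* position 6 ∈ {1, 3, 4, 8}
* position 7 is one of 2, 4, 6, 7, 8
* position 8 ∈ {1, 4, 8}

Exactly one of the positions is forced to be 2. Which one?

The 8 variables draw from only 8 values {1, 2, 3, 4, 5, 6, 7, 8}, so each is used; only position 2 can be 5, hence position 2 = 5.
position 4, position 5, position 8 between them cover only {1, 4, 8} — a naked triple. Remove those values from position 3, position 6, position 7.
That leaves position 6 = 3. Eliminate 3 elsewhere: position 1.
So 2 goes to position 1.

position 1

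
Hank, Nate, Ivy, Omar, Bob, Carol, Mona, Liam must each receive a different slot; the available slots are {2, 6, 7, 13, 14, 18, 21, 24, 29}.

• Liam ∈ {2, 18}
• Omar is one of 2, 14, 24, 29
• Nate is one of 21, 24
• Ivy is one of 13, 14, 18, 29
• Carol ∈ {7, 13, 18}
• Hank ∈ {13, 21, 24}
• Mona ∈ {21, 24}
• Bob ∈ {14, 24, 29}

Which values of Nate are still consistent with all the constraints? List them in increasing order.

21, 24

The 8 variables draw from only 8 values {2, 7, 13, 14, 18, 21, 24, 29}, so each is used; only Carol can be 7, hence Carol = 7.
Nate and Mona between them cover only {21, 24} — a naked pair. Remove those values from Hank, Omar, Bob.
That leaves Hank = 13. Strike 13 from Ivy.
No further eliminations apply; Nate can still be any of 21, 24.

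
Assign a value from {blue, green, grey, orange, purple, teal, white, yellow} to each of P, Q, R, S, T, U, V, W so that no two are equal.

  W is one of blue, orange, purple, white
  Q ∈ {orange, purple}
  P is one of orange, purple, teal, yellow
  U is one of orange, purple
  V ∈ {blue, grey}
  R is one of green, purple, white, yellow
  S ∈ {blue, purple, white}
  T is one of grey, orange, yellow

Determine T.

yellow

Among the 8 variables, green fits only R (and all 8 values in {blue, green, grey, orange, purple, teal, white, yellow} must be used), so R = green.
Among the 7 still-open variables, teal fits only P (and all 7 values in {blue, grey, orange, purple, teal, white, yellow} must be used), so P = teal.
The 6 still-open variables together cover exactly {blue, grey, orange, purple, white, yellow} — 6 values for 6 variables — and yellow appears only in T's list, so T = yellow.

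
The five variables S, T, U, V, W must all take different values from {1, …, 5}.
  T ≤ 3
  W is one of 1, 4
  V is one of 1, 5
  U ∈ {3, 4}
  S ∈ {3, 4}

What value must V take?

5

The 5 variables draw from only 5 values {1, 2, 3, 4, 5}, so each is used; only T can be 2, hence T = 2.
The 4 still-open variables together cover exactly {1, 3, 4, 5} — 4 values for 4 variables — and 5 appears only in V's list, so V = 5.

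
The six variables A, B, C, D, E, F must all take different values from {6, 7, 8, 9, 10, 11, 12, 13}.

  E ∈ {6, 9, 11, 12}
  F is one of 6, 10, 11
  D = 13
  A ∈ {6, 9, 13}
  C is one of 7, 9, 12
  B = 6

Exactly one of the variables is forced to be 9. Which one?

B has just one choice, so B = 6. Remove 6 from A, E, F.
D has just one choice, so D = 13. So A can't be 13.
So 9 goes to A.

A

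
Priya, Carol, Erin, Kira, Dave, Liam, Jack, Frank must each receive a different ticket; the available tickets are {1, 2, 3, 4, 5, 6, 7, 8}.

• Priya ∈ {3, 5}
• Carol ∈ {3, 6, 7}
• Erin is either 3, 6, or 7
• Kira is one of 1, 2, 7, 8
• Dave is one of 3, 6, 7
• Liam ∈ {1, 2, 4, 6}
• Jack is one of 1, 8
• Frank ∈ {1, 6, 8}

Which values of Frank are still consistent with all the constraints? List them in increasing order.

1, 8

The 8 variables draw from only 8 values {1, 2, 3, 4, 5, 6, 7, 8}, so each is used; only Liam can be 4, hence Liam = 4.
The 7 still-open variables together cover exactly {1, 2, 3, 5, 6, 7, 8} — 7 values for 7 variables — and 2 appears only in Kira's list, so Kira = 2.
Among the 6 still-open variables, 5 fits only Priya (and all 6 values in {1, 3, 5, 6, 7, 8} must be used), so Priya = 5.
Carol, Erin, Dave between them cover only {3, 6, 7} — a naked triple. Remove those values from Frank.
No further eliminations apply; Frank can still be any of 1, 8.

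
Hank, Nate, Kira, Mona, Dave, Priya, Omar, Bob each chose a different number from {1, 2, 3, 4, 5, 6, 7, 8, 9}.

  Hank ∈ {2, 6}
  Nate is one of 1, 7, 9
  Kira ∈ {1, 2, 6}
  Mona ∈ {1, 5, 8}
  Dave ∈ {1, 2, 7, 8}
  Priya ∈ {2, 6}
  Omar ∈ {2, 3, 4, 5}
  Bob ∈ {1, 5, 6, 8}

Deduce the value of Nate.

Hank and Priya share exactly the 2 values {2, 6}; by pigeonhole those values go to them, so strike 2, 6 from Kira, Dave, Omar, Bob.
Kira must be 1 (only option left). So Nate, Mona, Dave, Bob can't be 1.
The 2 variables Mona and Bob are confined to {5, 8}, which locks those values in; drop them from Dave, Omar.
That leaves Dave = 7. Remove 7 from Nate.
So Nate = 9.

9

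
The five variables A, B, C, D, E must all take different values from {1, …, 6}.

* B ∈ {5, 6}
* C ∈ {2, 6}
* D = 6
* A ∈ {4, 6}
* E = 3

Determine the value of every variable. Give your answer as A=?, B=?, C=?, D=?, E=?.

D must be 6 (only option left). Eliminate 6 elsewhere: A, B, C.
That leaves E = 3.
A has just one choice, so A = 4.
That leaves B = 5.
That leaves C = 2.

A=4, B=5, C=2, D=6, E=3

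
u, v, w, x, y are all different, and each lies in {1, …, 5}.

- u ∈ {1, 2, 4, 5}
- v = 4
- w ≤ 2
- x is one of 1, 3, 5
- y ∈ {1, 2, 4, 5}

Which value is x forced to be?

3

v's domain is down to {4}, so v = 4. Remove 4 from u, y.
Among the 4 still-open variables, 3 fits only x (and all 4 values in {1, 2, 3, 5} must be used), so x = 3.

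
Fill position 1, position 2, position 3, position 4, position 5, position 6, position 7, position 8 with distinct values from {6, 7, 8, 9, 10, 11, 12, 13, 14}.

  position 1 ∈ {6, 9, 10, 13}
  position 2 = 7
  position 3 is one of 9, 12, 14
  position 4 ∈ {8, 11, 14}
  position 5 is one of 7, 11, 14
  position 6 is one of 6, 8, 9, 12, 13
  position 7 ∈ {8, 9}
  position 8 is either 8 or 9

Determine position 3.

position 2 has just one choice, so position 2 = 7. Eliminate 7 elsewhere: position 5.
The 2 variables position 7 and position 8 are confined to {8, 9}, which locks those values in; drop them from position 1, position 3, position 4, position 6.
position 4 and position 5 share exactly the 2 values {11, 14}; by pigeonhole those values go to them, so strike 11, 14 from position 3.
So position 3 = 12.

12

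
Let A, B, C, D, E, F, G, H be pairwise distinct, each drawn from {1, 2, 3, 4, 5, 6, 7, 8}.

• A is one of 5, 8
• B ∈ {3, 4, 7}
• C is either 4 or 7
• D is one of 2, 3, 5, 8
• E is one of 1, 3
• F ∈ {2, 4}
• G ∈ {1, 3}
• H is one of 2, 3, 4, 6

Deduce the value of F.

2

The 8 variables together cover exactly {1, 2, 3, 4, 5, 6, 7, 8} — 8 values for 8 variables — and 6 appears only in H's list, so H = 6.
The 2 variables E and G are confined to {1, 3}, which locks those values in; drop them from B, D.
The 2 variables B and C are confined to {4, 7}, which locks those values in; drop them from F.
So F = 2.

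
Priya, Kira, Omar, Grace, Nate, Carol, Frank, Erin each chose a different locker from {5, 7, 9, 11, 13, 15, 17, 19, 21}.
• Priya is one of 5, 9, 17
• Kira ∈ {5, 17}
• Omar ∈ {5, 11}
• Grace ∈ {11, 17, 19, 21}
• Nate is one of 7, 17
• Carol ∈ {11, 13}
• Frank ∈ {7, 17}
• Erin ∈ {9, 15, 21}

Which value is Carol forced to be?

13

The 2 variables Nate and Frank are confined to {7, 17}, which locks those values in; drop them from Priya, Kira, Grace.
Kira must be 5 (only option left). So Priya, Omar can't be 5.
Omar must be 11 (only option left). Eliminate 11 elsewhere: Grace, Carol.
So Carol = 13.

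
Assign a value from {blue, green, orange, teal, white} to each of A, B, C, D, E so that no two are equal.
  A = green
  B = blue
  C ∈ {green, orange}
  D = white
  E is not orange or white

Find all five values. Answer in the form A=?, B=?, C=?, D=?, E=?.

A=green, B=blue, C=orange, D=white, E=teal

A's domain is down to {green}, so A = green. So C, E can't be green.
B has just one choice, so B = blue. Strike blue from E.
C has just one choice, so C = orange.
That leaves D = white.
That leaves E = teal.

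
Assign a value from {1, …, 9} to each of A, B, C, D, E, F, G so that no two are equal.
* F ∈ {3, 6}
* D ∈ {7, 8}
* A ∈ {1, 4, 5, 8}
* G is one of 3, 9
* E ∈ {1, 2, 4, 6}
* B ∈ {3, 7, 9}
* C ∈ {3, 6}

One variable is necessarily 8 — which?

C and F share exactly the 2 values {3, 6}; by pigeonhole those values go to them, so strike 3, 6 from B, E, G.
G has just one choice, so G = 9. Strike 9 from B.
B's domain is down to {7}, so B = 7. Remove 7 from D.
So 8 goes to D.

D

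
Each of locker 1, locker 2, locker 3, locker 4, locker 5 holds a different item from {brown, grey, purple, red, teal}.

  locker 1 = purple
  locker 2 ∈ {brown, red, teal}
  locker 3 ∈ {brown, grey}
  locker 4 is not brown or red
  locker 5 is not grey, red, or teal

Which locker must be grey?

locker 3

locker 1 must be purple (only option left). Strike purple from locker 4, locker 5.
locker 5 must be brown (only option left). Strike brown from locker 2, locker 3.
So grey goes to locker 3.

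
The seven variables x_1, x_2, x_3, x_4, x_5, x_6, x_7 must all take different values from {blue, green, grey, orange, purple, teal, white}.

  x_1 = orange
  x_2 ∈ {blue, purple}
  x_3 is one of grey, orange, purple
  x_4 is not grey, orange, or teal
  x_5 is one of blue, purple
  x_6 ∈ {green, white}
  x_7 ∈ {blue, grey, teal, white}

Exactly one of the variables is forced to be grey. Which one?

x_3

x_1 must be orange (only option left). So x_3 can't be orange.
The 6 still-open variables together cover exactly {blue, green, grey, purple, teal, white} — 6 values for 6 variables — and teal appears only in x_7's list, so x_7 = teal.
Among the 5 still-open variables, grey fits only x_3 (and all 5 values in {blue, green, grey, purple, white} must be used), so x_3 = grey.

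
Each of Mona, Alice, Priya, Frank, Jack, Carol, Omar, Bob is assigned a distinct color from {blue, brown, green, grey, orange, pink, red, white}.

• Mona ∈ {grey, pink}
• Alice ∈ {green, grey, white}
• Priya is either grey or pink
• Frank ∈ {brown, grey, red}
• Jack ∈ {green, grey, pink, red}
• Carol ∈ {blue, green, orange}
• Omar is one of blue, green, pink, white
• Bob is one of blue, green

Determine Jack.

Among the 8 variables, brown fits only Frank (and all 8 values in {blue, brown, green, grey, orange, pink, red, white} must be used), so Frank = brown.
The 7 still-open variables together cover exactly {blue, green, grey, orange, pink, red, white} — 7 values for 7 variables — and orange appears only in Carol's list, so Carol = orange.
The 6 still-open variables together cover exactly {blue, green, grey, pink, red, white} — 6 values for 6 variables — and red appears only in Jack's list, so Jack = red.

red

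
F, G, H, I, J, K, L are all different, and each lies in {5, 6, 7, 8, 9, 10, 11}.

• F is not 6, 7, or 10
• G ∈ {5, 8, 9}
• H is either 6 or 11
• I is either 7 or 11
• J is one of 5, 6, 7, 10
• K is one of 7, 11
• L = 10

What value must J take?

L has just one choice, so L = 10. So J can't be 10.
I and K between them cover only {7, 11} — a naked pair. Remove those values from F, H, J.
That leaves H = 6. Strike 6 from J.
So J = 5.

5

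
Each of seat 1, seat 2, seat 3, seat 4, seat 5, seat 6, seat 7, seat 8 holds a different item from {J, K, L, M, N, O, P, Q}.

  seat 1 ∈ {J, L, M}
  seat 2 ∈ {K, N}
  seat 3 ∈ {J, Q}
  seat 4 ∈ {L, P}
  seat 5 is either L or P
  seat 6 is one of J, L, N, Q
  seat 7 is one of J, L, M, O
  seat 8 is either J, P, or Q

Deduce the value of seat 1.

M

Among the 8 variables, K fits only seat 2 (and all 8 values in {J, K, L, M, N, O, P, Q} must be used), so seat 2 = K.
The 7 still-open variables together cover exactly {J, L, M, N, O, P, Q} — 7 values for 7 variables — and N appears only in seat 6's list, so seat 6 = N.
The 6 still-open variables together cover exactly {J, L, M, O, P, Q} — 6 values for 6 variables — and O appears only in seat 7's list, so seat 7 = O.
The 5 still-open variables together cover exactly {J, L, M, P, Q} — 5 values for 5 variables — and M appears only in seat 1's list, so seat 1 = M.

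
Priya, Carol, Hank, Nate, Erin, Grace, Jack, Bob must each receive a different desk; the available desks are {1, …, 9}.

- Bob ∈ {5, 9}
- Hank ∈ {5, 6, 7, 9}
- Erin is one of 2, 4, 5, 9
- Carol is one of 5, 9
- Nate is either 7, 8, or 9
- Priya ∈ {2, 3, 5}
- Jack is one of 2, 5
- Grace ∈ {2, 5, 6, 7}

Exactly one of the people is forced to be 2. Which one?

Jack

Among the 8 variables, 3 fits only Priya (and all 8 values in {2, 3, 4, 5, 6, 7, 8, 9} must be used), so Priya = 3.
The 7 still-open variables together cover exactly {2, 4, 5, 6, 7, 8, 9} — 7 values for 7 variables — and 4 appears only in Erin's list, so Erin = 4.
The 6 still-open variables together cover exactly {2, 5, 6, 7, 8, 9} — 6 values for 6 variables — and 8 appears only in Nate's list, so Nate = 8.
Carol and Bob share exactly the 2 values {5, 9}; by pigeonhole those values go to them, so strike 5, 9 from Hank, Grace, Jack.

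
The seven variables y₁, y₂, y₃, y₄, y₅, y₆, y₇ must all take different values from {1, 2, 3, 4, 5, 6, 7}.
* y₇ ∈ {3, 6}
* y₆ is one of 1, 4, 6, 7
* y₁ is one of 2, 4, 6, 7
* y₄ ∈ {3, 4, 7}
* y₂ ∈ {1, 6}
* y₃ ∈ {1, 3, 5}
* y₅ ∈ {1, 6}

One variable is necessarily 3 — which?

y₇

The 7 variables together cover exactly {1, 2, 3, 4, 5, 6, 7} — 7 values for 7 variables — and 2 appears only in y₁'s list, so y₁ = 2.
Among the 6 still-open variables, 5 fits only y₃ (and all 6 values in {1, 3, 4, 5, 6, 7} must be used), so y₃ = 5.
The 2 variables y₂ and y₅ are confined to {1, 6}, which locks those values in; drop them from y₆, y₇.
So 3 goes to y₇.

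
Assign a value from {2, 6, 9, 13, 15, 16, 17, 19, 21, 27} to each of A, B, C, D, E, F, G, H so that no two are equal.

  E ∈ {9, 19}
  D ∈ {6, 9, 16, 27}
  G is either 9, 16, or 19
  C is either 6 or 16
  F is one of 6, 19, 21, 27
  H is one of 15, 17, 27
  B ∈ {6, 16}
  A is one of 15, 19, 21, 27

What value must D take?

The 8 variables draw from only 8 values {6, 9, 15, 16, 17, 19, 21, 27}, so each is used; only H can be 17, hence H = 17.
The 7 still-open variables draw from only 7 values {6, 9, 15, 16, 19, 21, 27}, so each is used; only A can be 15, hence A = 15.
The 6 still-open variables together cover exactly {6, 9, 16, 19, 21, 27} — 6 values for 6 variables — and 21 appears only in F's list, so F = 21.
The 5 still-open variables together cover exactly {6, 9, 16, 19, 27} — 5 values for 5 variables — and 27 appears only in D's list, so D = 27.

27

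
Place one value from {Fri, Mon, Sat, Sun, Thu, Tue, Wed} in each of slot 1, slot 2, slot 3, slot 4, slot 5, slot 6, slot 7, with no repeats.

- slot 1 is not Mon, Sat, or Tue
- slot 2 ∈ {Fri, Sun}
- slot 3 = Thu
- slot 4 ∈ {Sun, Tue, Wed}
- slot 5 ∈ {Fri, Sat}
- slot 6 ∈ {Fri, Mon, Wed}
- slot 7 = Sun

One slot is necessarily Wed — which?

slot 1

slot 3 must be Thu (only option left). So slot 1 can't be Thu.
That leaves slot 7 = Sun. Strike Sun from slot 1, slot 2, slot 4.
slot 2's domain is down to {Fri}, so slot 2 = Fri. So slot 1, slot 5, slot 6 can't be Fri.
So Wed goes to slot 1.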